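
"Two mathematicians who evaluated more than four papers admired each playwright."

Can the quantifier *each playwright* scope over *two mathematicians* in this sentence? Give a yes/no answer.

Yes

*each playwright* sits in the matrix clause, not in the relative clause on *two mathematicians*.
QR within a single clause is free, so the lower quantifier may take scope over the higher one.
Both orderings are possible: *two mathematicians* > *each playwright* and *each playwright* > *two mathematicians*.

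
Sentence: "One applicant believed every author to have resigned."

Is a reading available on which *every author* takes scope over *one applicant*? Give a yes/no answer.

Yes

*every author* is the subject of an ECM infinitive — the infinitival complement of an ECM verb is not a scope island, so *every author* can raise into the matrix clause.
No island intervenes, so both surface and inverse scope are derivable.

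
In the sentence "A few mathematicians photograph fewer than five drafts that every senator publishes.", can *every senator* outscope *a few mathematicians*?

No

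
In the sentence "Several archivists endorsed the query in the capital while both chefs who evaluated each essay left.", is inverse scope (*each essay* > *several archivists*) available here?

No

*each essay* sits inside the relative clause *who evaluated each essay*, which is itself inside the adjunct *while both chefs who evaluated each essay left*.
Two island boundaries intervene — the relative clause and the adjunct. Either alone would block QR.
Hence only narrow scope for *each essay* (under *several archivists*) survives.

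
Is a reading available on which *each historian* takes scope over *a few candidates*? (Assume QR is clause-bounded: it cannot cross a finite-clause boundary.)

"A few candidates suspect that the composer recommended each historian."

No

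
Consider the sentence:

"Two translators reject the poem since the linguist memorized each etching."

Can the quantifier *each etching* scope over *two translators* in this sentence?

Structurally, *each etching* is inside the adjunct clause *since the linguist memorized each etching*.
Adjuncts are opaque for quantifier raising; a quantifier in an adjunct stays inside it.
So the wide-scope reading for *each etching* is blocked.

No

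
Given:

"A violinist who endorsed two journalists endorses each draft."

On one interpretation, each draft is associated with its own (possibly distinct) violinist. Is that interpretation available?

Yes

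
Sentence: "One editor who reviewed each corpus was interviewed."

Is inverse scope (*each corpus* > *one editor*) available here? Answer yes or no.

No

*each corpus* occurs within the relative clause *who reviewed each corpus*.
Quantifiers inside a relative clause are trapped there; the RC boundary blocks QR.
There is no licit LF on which *each corpus* c-commands *one editor*.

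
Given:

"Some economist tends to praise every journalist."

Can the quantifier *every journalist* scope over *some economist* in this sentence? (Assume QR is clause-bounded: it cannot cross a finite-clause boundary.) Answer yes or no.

Raising constructions are monoclausal for scope purposes; *every journalist* is not separated from *some economist* by any island.
QR within a single clause is free, so the lower quantifier may take scope over the higher one.
So *every journalist* > *some economist* is among the available readings.

Yes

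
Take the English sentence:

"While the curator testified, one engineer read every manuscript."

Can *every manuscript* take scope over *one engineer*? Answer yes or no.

The adjunct island is irrelevant here — *every manuscript* and *one engineer* are both in the matrix clause.
With no island boundary between them, the object can take inverse scope over the subject via ordinary QR within the clause.

Yes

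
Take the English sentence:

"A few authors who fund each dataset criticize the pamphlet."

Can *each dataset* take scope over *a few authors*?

No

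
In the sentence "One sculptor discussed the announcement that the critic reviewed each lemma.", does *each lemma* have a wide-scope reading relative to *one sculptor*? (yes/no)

*each lemma* is embedded in the complex NP *the announcement that the critic reviewed each lemma*.
Since the clause is the complement of a nominal head, the CNPC blocks scope extraction.
There is no licit LF on which *each lemma* c-commands *one sculptor*.

No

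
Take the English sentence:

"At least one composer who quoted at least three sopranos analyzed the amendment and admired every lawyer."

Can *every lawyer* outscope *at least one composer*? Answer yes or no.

The target quantifier *every lawyer* is part of one conjunct of the coordinate structure (*admired every lawyer*).
Coordinate structures are islands for non-across-the-board movement, QR included.
So the wide-scope reading for *every lawyer* is blocked.

No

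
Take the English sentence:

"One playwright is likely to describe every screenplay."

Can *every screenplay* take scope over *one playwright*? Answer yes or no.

Yes

Raising constructions are monoclausal for scope purposes; *every screenplay* is not separated from *one playwright* by any island.
Since no island is crossed, the inverse ordering is licensed alongside surface scope.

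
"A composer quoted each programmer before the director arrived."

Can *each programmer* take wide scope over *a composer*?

Neither queried DP is inside the adjunct, so the adjunct-island constraint does not apply.
Ordinary QR to a clause-peripheral position gives the wide-scope LF for the lower DP.

Yes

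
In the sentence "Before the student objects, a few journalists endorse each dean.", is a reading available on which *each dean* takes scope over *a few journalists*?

*each dean* is a matrix argument; the adjunct is an island but the target quantifier is outside it.
Clause-internal QR can adjoin the lower DP above the subject, yielding the inverse reading.
Both orderings are possible: *a few journalists* > *each dean* and *each dean* > *a few journalists*.

Yes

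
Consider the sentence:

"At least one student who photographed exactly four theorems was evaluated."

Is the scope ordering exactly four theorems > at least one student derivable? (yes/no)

No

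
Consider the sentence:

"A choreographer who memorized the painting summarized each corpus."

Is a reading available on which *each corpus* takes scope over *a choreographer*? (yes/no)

Although the sentence contains a relative clause (*who memorized the painting*), *each corpus* is outside it, in the matrix VP.
Ordinary QR to a clause-peripheral position gives the wide-scope LF for the lower DP.

Yes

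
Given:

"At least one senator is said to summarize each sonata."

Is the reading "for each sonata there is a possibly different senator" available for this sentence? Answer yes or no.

Yes

That reading corresponds to *each sonata* > *at least one senator*.
*each sonata* is inside a raising infinitive, which is transparent to QR (no CP barrier), so it behaves as a matrix argument.
Ordinary QR to a clause-peripheral position gives the wide-scope LF for the lower DP.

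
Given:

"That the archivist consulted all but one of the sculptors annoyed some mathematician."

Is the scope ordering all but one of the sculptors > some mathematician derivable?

The DP *all but one of the sculptors* is contained in the sentential subject *that the archivist consulted all but one of the sculptors*.
Sentential subjects are islands: a quantifier inside the subject clause cannot raise over the matrix predicate.
So *all but one of the sculptors* cannot raise to a position above *some mathematician*.

No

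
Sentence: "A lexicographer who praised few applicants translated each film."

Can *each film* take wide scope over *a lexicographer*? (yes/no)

Yes

The RC *who praised few applicants* is an island, but *each film* is not inside it — it is the matrix object, a clausemate of *a lexicographer*.
No island intervenes, so both surface and inverse scope are derivable.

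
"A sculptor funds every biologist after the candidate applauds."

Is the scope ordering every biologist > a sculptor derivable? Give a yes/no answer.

Yes

The adjunct island is irrelevant here — *every biologist* and *a sculptor* are both in the matrix clause.
Ordinary QR to a clause-peripheral position gives the wide-scope LF for the lower DP.
The sentence is scopally ambiguous between *a sculptor* > *every biologist* and *every biologist* > *a sculptor*.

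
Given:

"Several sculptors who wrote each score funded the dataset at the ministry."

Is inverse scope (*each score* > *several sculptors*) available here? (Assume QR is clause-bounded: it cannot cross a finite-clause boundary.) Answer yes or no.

No

The target quantifier *each score* is part of the relative clause *who wrote each score*.
A relative clause is a scope island — quantifier raising cannot cross its boundary.
*each score* is confined to the island and cannot take scope over *several sculptors*.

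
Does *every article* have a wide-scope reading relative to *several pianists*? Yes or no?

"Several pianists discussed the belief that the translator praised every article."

The DP *every article* is contained in the complex NP *the belief that the translator praised every article*.
The Complex NP Constraint bars QR out of the complement clause of a noun.
The inverse ordering *every article* > *several pianists* is therefore underivable.

No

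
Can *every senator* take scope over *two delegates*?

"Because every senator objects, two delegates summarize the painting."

No

*every senator* sits inside the adjunct clause *because every senator objects*.
Adjuncts are opaque for quantifier raising; a quantifier in an adjunct stays inside it.
So *every senator* cannot raise to a position above *two delegates*.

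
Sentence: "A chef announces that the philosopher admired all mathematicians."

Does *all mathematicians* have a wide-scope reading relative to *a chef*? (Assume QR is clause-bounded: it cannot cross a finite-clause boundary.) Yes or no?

*all mathematicians* sits inside the finite complement clause *that the philosopher admired all mathematicians*.
QR is clause-bounded, so the finite complement is a scope island for the embedded quantifier.
*all mathematicians* is confined to the island and cannot take scope over *a chef*.
(Only the surface reading survives: one fixed chef with respect to all the relevant mathematicians.)

No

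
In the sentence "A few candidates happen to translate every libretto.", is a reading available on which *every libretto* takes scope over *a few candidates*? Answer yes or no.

Yes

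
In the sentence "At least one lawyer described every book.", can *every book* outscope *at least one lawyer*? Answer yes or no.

Yes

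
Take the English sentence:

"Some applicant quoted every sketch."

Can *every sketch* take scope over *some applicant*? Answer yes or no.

*every sketch* and *some applicant* are in the same minimal clause.
QR within a single clause is free, so the lower quantifier may take scope over the higher one.

Yes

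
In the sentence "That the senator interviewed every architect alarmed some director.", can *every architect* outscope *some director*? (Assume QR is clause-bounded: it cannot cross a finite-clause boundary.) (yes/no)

No

The target quantifier *every architect* is part of the sentential subject *that the senator interviewed every architect*.
The subject-island constraint blocks QR out of a clausal subject.
The ordering *every architect* > *some director* is therefore underivable.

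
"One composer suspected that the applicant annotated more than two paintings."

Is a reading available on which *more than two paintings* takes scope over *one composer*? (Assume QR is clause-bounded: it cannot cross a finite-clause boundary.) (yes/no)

No

*more than two paintings* sits inside the finite complement clause *that the applicant annotated more than two paintings*.
Under clause-bounded QR, a quantifier in an embedded finite clause cannot raise into the matrix clause.
So the wide-scope reading for *more than two paintings* is blocked.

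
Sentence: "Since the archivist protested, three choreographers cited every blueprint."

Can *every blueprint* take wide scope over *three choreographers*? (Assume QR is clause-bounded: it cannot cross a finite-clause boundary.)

*every blueprint* is a matrix argument; the adjunct is an island but the target quantifier is outside it.
No island intervenes, so both surface and inverse scope are derivable.

Yes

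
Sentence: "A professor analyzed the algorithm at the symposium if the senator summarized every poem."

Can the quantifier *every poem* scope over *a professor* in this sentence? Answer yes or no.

No

*every poem* occurs within the adjunct clause *if the senator summarized every poem*.
Adjuncts are opaque for quantifier raising; a quantifier in an adjunct stays inside it.
There is no licit LF on which *every poem* c-commands *a professor*.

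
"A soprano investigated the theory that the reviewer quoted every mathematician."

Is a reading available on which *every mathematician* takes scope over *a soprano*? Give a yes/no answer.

No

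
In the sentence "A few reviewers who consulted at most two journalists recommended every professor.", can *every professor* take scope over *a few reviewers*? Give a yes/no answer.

The relative clause *who consulted at most two journalists* modifies *a few reviewers*, but *every professor* is not inside that relative clause — it is an argument of the matrix verb.
Clause-internal QR can adjoin the lower DP above the subject, yielding the inverse reading.
The sentence is scopally ambiguous between *a few reviewers* > *every professor* and *every professor* > *a few reviewers*.

Yes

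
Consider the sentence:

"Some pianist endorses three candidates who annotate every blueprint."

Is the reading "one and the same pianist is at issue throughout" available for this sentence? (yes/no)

Yes

The paraphrase describes the scope ordering *some pianist* > *every blueprint*.
Nothing needs to raise for *some pianist* > *every blueprint*, so no island constraint is at stake.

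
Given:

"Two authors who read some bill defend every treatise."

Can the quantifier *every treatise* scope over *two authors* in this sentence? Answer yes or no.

*every treatise* sits in the matrix clause, not in the relative clause on *two authors*.
With no island boundary between them, the object can take inverse scope over the subject via ordinary QR within the clause.

Yes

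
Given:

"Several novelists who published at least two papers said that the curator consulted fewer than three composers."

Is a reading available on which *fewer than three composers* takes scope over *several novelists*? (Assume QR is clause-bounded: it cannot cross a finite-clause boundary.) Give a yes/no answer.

No

The DP *fewer than three composers* is contained in the finite complement clause *that the curator consulted fewer than three composers*.
Under clause-bounded QR, a quantifier in an embedded finite clause cannot raise into the matrix clause.
*fewer than three composers* > *several novelists* would require crossing that boundary, which is illicit.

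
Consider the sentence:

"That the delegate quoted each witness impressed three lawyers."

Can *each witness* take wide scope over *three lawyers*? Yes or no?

No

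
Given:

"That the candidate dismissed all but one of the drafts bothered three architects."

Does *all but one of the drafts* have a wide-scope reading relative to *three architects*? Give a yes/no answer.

*all but one of the drafts* occurs within the sentential subject *that the candidate dismissed all but one of the drafts*.
Sentential subjects are islands: a quantifier inside the subject clause cannot raise over the matrix predicate.
There is no licit LF on which *all but one of the drafts* c-commands *three architects*.

No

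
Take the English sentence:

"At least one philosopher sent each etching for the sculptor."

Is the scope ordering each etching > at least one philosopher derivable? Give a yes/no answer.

Yes

*each etching* is the matrix object and *at least one philosopher* the matrix subject; the two are clausemates.
Nothing blocks QR of the lower DP to a position above the higher one, so inverse scope is available.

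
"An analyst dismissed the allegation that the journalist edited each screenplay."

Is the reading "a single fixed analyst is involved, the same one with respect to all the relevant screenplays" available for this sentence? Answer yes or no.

Yes

That reading corresponds to *an analyst* > *each screenplay*.
That is the surface-scope ordering, which is always one of the available readings — island constraints only ever restrict inverse scope.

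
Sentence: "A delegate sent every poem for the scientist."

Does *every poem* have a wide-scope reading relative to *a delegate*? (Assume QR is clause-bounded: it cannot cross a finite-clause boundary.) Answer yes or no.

*a delegate* and *every poem* are co-arguments of the matrix verb, with nothing but a clause-internal boundary between them.
Clause-internal QR can adjoin the lower DP above the subject, yielding the inverse reading.
The sentence is scopally ambiguous between *a delegate* > *every poem* and *every poem* > *a delegate*.

Yes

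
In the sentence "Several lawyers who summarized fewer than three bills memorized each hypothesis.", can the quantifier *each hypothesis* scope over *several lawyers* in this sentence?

Yes

The RC *who summarized fewer than three bills* is an island, but *each hypothesis* is not inside it — it is the matrix object, a clausemate of *several lawyers*.
With no island boundary between them, the object can take inverse scope over the subject via ordinary QR within the clause.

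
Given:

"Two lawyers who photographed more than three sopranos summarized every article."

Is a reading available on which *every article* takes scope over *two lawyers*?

*every article* sits in the matrix clause, not in the relative clause on *two lawyers*.
Ordinary QR to a clause-peripheral position gives the wide-scope LF for the lower DP.
Both orderings are possible: *two lawyers* > *every article* and *every article* > *two lawyers*.

Yes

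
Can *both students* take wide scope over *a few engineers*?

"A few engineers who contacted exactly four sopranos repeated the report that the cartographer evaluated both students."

No

*both students* sits inside the complex NP *the report that the cartographer evaluated both students*.
Noun-complement clauses are scope islands (the Complex NP Constraint): a quantifier inside one cannot scope into the matrix.
There is no licit LF on which *both students* c-commands *a few engineers*.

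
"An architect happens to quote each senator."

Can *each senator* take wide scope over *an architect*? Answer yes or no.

Infinitival complements of raising predicates do not block QR; *each senator* and *an architect* are effectively clausemates.
QR within a single clause is free, so the lower quantifier may take scope over the higher one.

Yes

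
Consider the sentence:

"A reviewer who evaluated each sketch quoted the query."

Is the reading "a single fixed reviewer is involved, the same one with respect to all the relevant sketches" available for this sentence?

That reading corresponds to *a reviewer* > *each sketch*.
Surface scope (*a reviewer* > *each sketch*) is always derivable; islands only block QR, not in-situ interpretation.

Yes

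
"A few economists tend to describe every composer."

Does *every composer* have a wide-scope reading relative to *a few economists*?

Yes

Raising constructions are monoclausal for scope purposes; *every composer* is not separated from *a few economists* by any island.
Nothing blocks QR of the lower DP to a position above the higher one, so inverse scope is available.
The sentence is scopally ambiguous between *a few economists* > *every composer* and *every composer* > *a few economists*.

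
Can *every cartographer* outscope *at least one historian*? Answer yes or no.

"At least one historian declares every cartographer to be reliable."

The ECM infinitive is scope-transparent — *every cartographer* is free to raise above *at least one historian*.
QR within a single clause is free, so the lower quantifier may take scope over the higher one.

Yes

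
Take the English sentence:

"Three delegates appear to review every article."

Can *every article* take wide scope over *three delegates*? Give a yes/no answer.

*every article* is the object of the infinitival complement of a raising predicate; raising infinitives are transparent for QR, so the two DPs are in effect clausemates.
Ordinary QR to a clause-peripheral position gives the wide-scope LF for the lower DP.
The sentence is scopally ambiguous between *three delegates* > *every article* and *every article* > *three delegates*.

Yes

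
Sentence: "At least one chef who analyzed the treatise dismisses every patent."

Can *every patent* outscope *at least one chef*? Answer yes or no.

Although the sentence contains a relative clause (*who analyzed the treatise*), *every patent* is outside it, in the matrix VP.
Since no island is crossed, the inverse ordering is licensed alongside surface scope.
The sentence is scopally ambiguous between *at least one chef* > *every patent* and *every patent* > *at least one chef*.

Yes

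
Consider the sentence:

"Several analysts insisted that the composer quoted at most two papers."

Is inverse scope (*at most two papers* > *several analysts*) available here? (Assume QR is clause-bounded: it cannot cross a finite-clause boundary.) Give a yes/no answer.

*at most two papers* is embedded in the finite complement clause *that the composer quoted at most two papers*.
Finite CP is the ceiling for QR here, by assumption.
*at most two papers* is confined to the island and cannot take scope over *several analysts*.

No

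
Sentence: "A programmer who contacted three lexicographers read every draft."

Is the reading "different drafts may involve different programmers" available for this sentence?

Yes

The paraphrase describes the scope ordering *every draft* > *a programmer*.
*every draft* is a matrix argument; only *a programmer* is modified by the relative clause *who contacted three lexicographers*, so the RC island is irrelevant to the target quantifier.
Since no island is crossed, the inverse ordering is licensed alongside surface scope.
So *every draft* > *a programmer* is among the available readings.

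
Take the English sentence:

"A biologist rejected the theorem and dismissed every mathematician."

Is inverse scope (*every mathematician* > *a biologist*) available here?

No

The DP *every mathematician* is contained in one conjunct of the coordinate structure (*dismissed every mathematician*).
The Coordinate Structure Constraint blocks movement (including QR) out of a single conjunct.
*every mathematician* > *a biologist* would require crossing that boundary, which is illicit.
(Only the surface reading survives: one fixed biologist with respect to all the relevant mathematicians.)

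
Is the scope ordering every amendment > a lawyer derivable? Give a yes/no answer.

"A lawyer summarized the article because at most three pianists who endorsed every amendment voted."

No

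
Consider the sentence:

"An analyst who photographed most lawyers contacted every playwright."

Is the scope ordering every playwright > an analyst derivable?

The RC *who photographed most lawyers* is an island, but *every playwright* is not inside it — it is the matrix object, a clausemate of *an analyst*.
Clause-internal QR can adjoin the lower DP above the subject, yielding the inverse reading.

Yes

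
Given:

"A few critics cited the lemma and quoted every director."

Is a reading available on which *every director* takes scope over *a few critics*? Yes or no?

*every director* is embedded in one conjunct of the coordinate structure (*quoted every director*).
A quantifier cannot raise out of one conjunct of a coordination across the whole coordinate structure — the CSC applies to QR.
*every director* is confined to the island and cannot take scope over *a few critics*.

No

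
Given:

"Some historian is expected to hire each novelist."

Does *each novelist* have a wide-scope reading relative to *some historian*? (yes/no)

Infinitival complements of raising predicates do not block QR; *each novelist* and *some historian* are effectively clausemates.
With no island boundary between them, the object can take inverse scope over the subject via ordinary QR within the clause.

Yes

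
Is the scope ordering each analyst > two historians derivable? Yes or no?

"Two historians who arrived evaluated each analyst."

Yes

The RC *who arrived* is an island, but *each analyst* is not inside it — it is the matrix object, a clausemate of *two historians*.
QR within a single clause is free, so the lower quantifier may take scope over the higher one.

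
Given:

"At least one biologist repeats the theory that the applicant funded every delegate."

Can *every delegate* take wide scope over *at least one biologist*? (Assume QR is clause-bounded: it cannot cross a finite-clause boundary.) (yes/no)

No

*every delegate* sits inside the complex NP *the theory that the applicant funded every delegate*.
The Complex NP Constraint bars QR out of the complement clause of a noun.
There is no licit LF on which *every delegate* c-commands *at least one biologist*.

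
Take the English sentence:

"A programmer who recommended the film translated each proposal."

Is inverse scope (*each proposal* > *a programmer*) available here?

Yes

*each proposal* is a matrix argument; only *a programmer* is modified by the relative clause *who recommended the film*, so the RC island is irrelevant to the target quantifier.
Nothing blocks QR of the lower DP to a position above the higher one, so inverse scope is available.
Both orderings are possible: *a programmer* > *each proposal* and *each proposal* > *a programmer*.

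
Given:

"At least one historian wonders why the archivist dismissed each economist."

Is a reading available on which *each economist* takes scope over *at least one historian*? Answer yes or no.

No

*each economist* sits inside the embedded question *why the archivist dismissed each economist*.
Embedded wh-clauses are opaque for QR, so the quantifier stays inside the question.
*each economist* > *at least one historian* would require crossing that boundary, which is illicit.
(Only the surface reading survives: one fixed historian with respect to all the relevant economists.)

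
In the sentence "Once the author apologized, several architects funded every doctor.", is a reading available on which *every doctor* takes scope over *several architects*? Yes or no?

Yes

Although there is an adjunct clause, *every doctor* is in the main clause, not inside the adjunct.
Clause-internal QR can adjoin the lower DP above the subject, yielding the inverse reading.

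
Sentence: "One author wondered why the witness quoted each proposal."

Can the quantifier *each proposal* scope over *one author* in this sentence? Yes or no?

The DP *each proposal* is contained in the embedded question *why the witness quoted each proposal*.
Embedded questions are wh-islands: a quantifier inside an indirect question cannot QR into the matrix clause.
There is no licit LF on which *each proposal* c-commands *one author*.

No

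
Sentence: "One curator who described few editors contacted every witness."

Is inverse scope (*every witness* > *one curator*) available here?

Yes

The RC *who described few editors* is an island, but *every witness* is not inside it — it is the matrix object, a clausemate of *one curator*.
Since no island is crossed, the inverse ordering is licensed alongside surface scope.
Both orderings are possible: *one curator* > *every witness* and *every witness* > *one curator*.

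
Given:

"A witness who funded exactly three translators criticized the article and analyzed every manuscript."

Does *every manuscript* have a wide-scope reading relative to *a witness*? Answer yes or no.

No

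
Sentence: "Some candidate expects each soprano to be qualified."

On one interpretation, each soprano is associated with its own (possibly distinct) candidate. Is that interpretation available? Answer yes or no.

Yes

That reading corresponds to *each soprano* > *some candidate*.
*each soprano* is the subject of an ECM infinitive — the infinitival complement of an ECM verb is not a scope island, so *each soprano* can raise into the matrix clause.
No island intervenes, so both surface and inverse scope are derivable.
Both orderings are possible: *some candidate* > *each soprano* and *each soprano* > *some candidate*.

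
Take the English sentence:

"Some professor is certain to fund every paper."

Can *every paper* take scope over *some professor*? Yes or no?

Yes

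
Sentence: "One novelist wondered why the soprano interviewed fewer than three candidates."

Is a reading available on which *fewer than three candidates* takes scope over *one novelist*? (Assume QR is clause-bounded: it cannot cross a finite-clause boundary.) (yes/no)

Structurally, *fewer than three candidates* is inside the embedded question *why the soprano interviewed fewer than three candidates*.
QR across an interrogative CP boundary is ruled out as a wh-island violation.
*fewer than three candidates* > *one novelist* would require crossing that boundary, which is illicit.

No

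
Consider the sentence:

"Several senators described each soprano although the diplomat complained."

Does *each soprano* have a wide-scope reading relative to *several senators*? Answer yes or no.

Yes

The adjunct island is irrelevant here — *each soprano* and *several senators* are both in the matrix clause.
With no island boundary between them, the object can take inverse scope over the subject via ordinary QR within the clause.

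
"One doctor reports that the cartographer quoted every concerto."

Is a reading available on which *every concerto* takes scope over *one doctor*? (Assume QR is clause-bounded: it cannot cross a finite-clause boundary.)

*every concerto* occurs within the finite complement clause *that the cartographer quoted every concerto*.
With QR restricted to its own tensed clause, the embedded quantifier cannot reach a matrix scope position.
So *every concerto* cannot raise to a position above *one doctor*.
(Only the surface reading survives: one fixed doctor with respect to all the relevant concertos.)

No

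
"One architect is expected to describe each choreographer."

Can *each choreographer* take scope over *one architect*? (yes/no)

Yes

Infinitival complements of raising predicates do not block QR; *each choreographer* and *one architect* are effectively clausemates.
QR within a single clause is free, so the lower quantifier may take scope over the higher one.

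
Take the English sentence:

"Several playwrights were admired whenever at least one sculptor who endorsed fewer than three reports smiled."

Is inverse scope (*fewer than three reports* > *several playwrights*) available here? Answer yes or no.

No

The DP *fewer than three reports* is contained in the relative clause *who endorsed fewer than three reports*, which is itself inside the adjunct *whenever at least one sculptor who endorsed fewer than three reports smiled*.
Even if one barrier were somehow void, the other would still block QR.
So the wide-scope reading for *fewer than three reports* is blocked.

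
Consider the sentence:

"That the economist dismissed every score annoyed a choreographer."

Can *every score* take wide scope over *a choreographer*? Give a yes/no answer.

The target quantifier *every score* is part of the sentential subject *that the economist dismissed every score*.
Clausal subjects are scope islands; QR from inside the subject into the matrix is barred.
*every score* > *a choreographer* would require crossing that boundary, which is illicit.

No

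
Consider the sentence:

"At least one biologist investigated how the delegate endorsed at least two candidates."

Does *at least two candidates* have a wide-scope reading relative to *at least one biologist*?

The DP *at least two candidates* is contained in the embedded question *how the delegate endorsed at least two candidates*.
QR across an interrogative CP boundary is ruled out as a wh-island violation.
The inverse ordering *at least two candidates* > *at least one biologist* is therefore underivable.

No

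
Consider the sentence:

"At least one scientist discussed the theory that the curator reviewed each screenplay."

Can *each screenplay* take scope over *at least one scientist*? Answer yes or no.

No

*each screenplay* occurs within the complex NP *the theory that the curator reviewed each screenplay*.
The Complex NP Constraint bars QR out of the complement clause of a noun.
So *each screenplay* cannot raise to a position above *at least one scientist*.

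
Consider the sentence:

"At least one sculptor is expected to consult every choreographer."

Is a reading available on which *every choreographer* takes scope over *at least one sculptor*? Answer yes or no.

Yes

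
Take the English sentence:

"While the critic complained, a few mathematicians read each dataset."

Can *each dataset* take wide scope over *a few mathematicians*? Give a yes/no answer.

Yes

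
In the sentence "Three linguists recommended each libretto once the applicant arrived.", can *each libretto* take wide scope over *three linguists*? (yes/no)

Yes

The adjunct island is irrelevant here — *each libretto* and *three linguists* are both in the matrix clause.
With no island boundary between them, the object can take inverse scope over the subject via ordinary QR within the clause.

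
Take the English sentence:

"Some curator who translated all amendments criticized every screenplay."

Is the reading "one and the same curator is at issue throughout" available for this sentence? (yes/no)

That reading corresponds to *some curator* > *every screenplay*.
Nothing needs to raise for *some curator* > *every screenplay*, so no island constraint is at stake.

Yes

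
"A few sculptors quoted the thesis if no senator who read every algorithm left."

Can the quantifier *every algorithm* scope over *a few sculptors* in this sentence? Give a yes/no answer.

No

Structurally, *every algorithm* is inside the relative clause *who read every algorithm*, which is itself inside the adjunct *if no senator who read every algorithm left*.
Two island boundaries intervene — the relative clause and the adjunct. Either alone would block QR.
There is no licit LF on which *every algorithm* c-commands *a few sculptors*.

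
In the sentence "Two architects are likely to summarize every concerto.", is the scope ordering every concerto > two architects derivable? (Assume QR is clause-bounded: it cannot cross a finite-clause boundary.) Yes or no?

Yes

*every concerto* is the object of the infinitival complement of a raising predicate; raising infinitives are transparent for QR, so the two DPs are in effect clausemates.
Since no island is crossed, the inverse ordering is licensed alongside surface scope.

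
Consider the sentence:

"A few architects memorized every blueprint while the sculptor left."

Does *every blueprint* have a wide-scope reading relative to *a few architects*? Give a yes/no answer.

Neither queried DP is inside the adjunct, so the adjunct-island constraint does not apply.
Clause-internal QR can adjoin the lower DP above the subject, yielding the inverse reading.

Yes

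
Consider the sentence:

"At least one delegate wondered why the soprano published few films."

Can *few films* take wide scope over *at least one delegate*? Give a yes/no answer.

The DP *few films* is contained in the embedded question *why the soprano published few films*.
Embedded questions are wh-islands: a quantifier inside an indirect question cannot QR into the matrix clause.
The inverse ordering *few films* > *at least one delegate* is therefore underivable.

No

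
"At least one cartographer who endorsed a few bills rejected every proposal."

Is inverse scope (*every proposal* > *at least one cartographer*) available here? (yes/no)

Yes

The relative clause *who endorsed a few bills* modifies *at least one cartographer*, but *every proposal* is not inside that relative clause — it is an argument of the matrix verb.
Ordinary QR to a clause-peripheral position gives the wide-scope LF for the lower DP.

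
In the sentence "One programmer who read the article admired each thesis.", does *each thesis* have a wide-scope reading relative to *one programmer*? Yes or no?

Yes

*each thesis* sits in the matrix clause, not in the relative clause on *one programmer*.
Since no island is crossed, the inverse ordering is licensed alongside surface scope.
Both orderings are possible: *one programmer* > *each thesis* and *each thesis* > *one programmer*.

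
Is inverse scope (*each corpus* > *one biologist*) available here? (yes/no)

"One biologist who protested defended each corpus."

Yes

*each corpus* is a matrix argument; only *one biologist* is modified by the relative clause *who protested*, so the RC island is irrelevant to the target quantifier.
QR within a single clause is free, so the lower quantifier may take scope over the higher one.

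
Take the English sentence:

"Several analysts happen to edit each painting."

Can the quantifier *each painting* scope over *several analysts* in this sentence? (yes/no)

Yes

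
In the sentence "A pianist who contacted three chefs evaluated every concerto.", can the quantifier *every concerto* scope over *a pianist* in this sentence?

Yes

The relative clause *who contacted three chefs* modifies *a pianist*, but *every concerto* is not inside that relative clause — it is an argument of the matrix verb.
Since no island is crossed, the inverse ordering is licensed alongside surface scope.
The sentence is scopally ambiguous between *a pianist* > *every concerto* and *every concerto* > *a pianist*.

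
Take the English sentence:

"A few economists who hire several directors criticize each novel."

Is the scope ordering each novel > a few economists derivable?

The relative clause *who hire several directors* modifies *a few economists*, but *each novel* is not inside that relative clause — it is an argument of the matrix verb.
QR within a single clause is free, so the lower quantifier may take scope over the higher one.

Yes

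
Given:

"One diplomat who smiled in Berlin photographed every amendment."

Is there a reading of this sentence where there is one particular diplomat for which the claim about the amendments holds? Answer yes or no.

That reading corresponds to *one diplomat* > *every amendment*.
Nothing needs to raise for *one diplomat* > *every amendment*, so no island constraint is at stake.

Yes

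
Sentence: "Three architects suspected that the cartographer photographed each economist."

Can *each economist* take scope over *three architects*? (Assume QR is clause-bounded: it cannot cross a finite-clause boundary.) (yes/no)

No

*each economist* occurs within the finite complement clause *that the cartographer photographed each economist*.
Given the clause-boundedness assumption, QR cannot cross the finite CP into the matrix.
*each economist* is confined to the island and cannot take scope over *three architects*.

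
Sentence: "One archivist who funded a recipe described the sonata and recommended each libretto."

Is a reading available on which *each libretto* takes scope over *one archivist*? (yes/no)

The DP *each libretto* is contained in one conjunct of the coordinate structure (*recommended each libretto*).
The Coordinate Structure Constraint blocks movement (including QR) out of a single conjunct.
*each libretto* > *one archivist* would require crossing that boundary, which is illicit.
(Only the surface reading survives: one fixed archivist with respect to all the relevant librettos.)

No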